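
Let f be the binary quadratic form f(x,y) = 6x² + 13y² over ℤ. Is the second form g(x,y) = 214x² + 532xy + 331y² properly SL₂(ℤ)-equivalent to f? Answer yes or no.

D₁ = -312, D₂ = -312
f: reduced (well bottom): (6,0,13) with a≤c, −a<b≤a
g: translate: b→104 (≡532 mod 428), so (214,532,331)→(214,104,13)
g: flip: (214,104,13)→(13,-104,214)
g: translate: b→0 (≡-104 mod 26), so (13,-104,214)→(13,0,6)
g: flip: (13,0,6)→(6,0,13)
g: reduced (well bottom): (6,0,13) with a≤c, −a<b≤a
reduced forms (6, 0, 13) vs (6, 0, 13) ⇒ equivalent

yes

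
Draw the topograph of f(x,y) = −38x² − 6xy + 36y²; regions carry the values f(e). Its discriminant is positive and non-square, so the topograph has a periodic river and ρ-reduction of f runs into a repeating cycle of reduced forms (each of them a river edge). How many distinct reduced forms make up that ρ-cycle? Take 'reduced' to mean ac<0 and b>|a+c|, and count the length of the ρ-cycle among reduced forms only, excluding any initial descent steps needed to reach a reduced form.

D = 5508, ⌊√D⌋ = 74
descent: ρ → (36,6,-38)  [lands on river]
river: ρ → (-38,70,4)
river: ρ → (4,74,-2)
river: ρ → (-2,74,4)
river: ρ → (4,70,-38)
river: ρ → (-38,6,36)
river: ρ → (36,66,-8)
river: ρ → (-8,62,52)
river: ρ → (52,42,-18)
river: ρ → (-18,66,16)
river: ρ → (16,62,-26)
river: ρ → (-26,42,36)
river: ρ → (36,30,-32)
river: ρ → (-32,34,34)
river: ρ → (34,34,-32)
river: ρ → (-32,30,36)
river: ρ → (36,42,-26)
river: ρ → (-26,62,16)
river: ρ → (16,66,-18)
river: ρ → (-18,42,52)
river: ρ → (52,62,-8)
river: ρ → (-8,66,36)
ρ-cycle length = 22 (tail of 1 descent step not counted)

22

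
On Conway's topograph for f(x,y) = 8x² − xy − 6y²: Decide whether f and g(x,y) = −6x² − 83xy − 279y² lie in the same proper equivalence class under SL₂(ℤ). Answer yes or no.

D₁ = 193, D₂ = 193
river cycle of f (length 30): (-6, 13, 1), (1, 13, -6), (-6, 11, 3), (3, 13, -2), (-2, 11, 9), (9, 7, -4), (-4, 9, 7), (7, 5, -6), (-6, 7, 6), (6, 5, -7), … (20 more)
river cycle of g (length 30): (-6, 13, 1), (1, 13, -6), (-6, 11, 3), (3, 13, -2), (-2, 11, 9), (9, 7, -4), (-4, 9, 7), (7, 5, -6), (-6, 7, 6), (6, 5, -7), … (20 more)
cycles coincide ⇒ equivalent

yes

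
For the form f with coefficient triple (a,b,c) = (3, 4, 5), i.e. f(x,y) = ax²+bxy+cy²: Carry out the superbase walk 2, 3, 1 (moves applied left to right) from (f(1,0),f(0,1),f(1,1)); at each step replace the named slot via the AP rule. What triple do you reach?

start (3,5,12) = (f(1,0),f(0,1),f(1,1))
replace slot 2: 2·(3+12) − 5 = 25 → (3,25,12)
replace slot 3: 2·(3+25) − 12 = 44 → (3,25,44)
replace slot 1: 2·(25+44) − 3 = 135 → (135,25,44)

135,25,44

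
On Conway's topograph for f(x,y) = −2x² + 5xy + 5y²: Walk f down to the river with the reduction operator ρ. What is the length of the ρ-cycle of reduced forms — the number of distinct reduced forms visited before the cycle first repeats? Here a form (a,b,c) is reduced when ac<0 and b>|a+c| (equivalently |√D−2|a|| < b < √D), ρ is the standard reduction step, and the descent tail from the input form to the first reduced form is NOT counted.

D = 65, ⌊√D⌋ = 8
river: ρ → (5,5,-2)
river: ρ → (-2,7,2)
river: ρ → (2,5,-5)
river: ρ → (-5,5,2)
river: ρ → (2,7,-2)
river: ρ → (-2,5,5)
ρ-cycle length = 6 (tail of 0 descent steps not counted)

6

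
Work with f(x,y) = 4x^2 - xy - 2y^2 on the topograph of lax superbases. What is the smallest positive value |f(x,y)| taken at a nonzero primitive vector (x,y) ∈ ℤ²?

descent: ρ → (-2,5,1)  [lands on river]
river: ρ → (1,5,-2)
river: ρ → (-2,3,3)
river: ρ → (3,3,-2)
closes: descent 1, river 4
min |a| on river = 1

1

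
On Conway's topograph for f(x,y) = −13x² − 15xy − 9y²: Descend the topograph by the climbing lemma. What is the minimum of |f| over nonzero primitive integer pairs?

translate: b→-11 (≡15 mod 26), so (13,15,9)→(13,-11,7)
flip: (13,-11,7)→(7,11,13)
translate: b→-3 (≡11 mod 14), so (7,11,13)→(7,-3,9)
reduced (well bottom): (7,-3,9) with a≤c, −a<b≤a
well minimum |f| = |-7| = 7 (negative-definite)

7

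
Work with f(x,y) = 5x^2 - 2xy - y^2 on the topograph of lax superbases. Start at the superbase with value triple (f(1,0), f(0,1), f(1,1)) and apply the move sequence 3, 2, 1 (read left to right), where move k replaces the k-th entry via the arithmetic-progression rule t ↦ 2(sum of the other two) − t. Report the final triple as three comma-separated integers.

start (5,-1,2) = (f(1,0),f(0,1),f(1,1))
replace slot 3: 2·(5+(-1)) − 2 = 6 → (5,-1,6)
replace slot 2: 2·(5+6) − (-1) = 23 → (5,23,6)
replace slot 1: 2·(23+6) − 5 = 53 → (53,23,6)

53,23,6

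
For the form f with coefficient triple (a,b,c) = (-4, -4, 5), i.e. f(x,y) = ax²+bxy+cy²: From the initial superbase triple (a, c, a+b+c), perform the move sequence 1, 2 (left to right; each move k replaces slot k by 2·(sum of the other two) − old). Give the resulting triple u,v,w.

start (-4,5,-3) = (f(1,0),f(0,1),f(1,1))
replace slot 1: 2·(5+(-3)) − (-4) = 8 → (8,5,-3)
replace slot 2: 2·(8+(-3)) − 5 = 5 → (8,5,-3)

8,5,-3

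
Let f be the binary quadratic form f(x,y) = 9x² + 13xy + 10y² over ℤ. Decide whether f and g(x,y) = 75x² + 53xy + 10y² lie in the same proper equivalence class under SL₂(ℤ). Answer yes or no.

D₁ = -191, D₂ = -191
f: translate: b→-5 (≡13 mod 18), so (9,13,10)→(9,-5,6)
f: flip: (9,-5,6)→(6,5,9)
f: reduced (well bottom): (6,5,9) with a≤c, −a<b≤a
g: flip: (75,53,10)→(10,-53,75)
g: translate: b→7 (≡-53 mod 20), so (10,-53,75)→(10,7,6)
g: flip: (10,7,6)→(6,-7,10)
g: translate: b→5 (≡-7 mod 12), so (6,-7,10)→(6,5,9)
g: reduced (well bottom): (6,5,9) with a≤c, −a<b≤a
reduced forms (6, 5, 9) vs (6, 5, 9) ⇒ equivalent

yes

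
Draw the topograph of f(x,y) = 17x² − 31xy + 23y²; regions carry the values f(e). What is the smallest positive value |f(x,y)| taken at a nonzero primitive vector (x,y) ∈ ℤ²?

translate: b→3 (≡-31 mod 34), so (17,-31,23)→(17,3,9)
flip: (17,3,9)→(9,-3,17)
reduced (well bottom): (9,-3,17) with a≤c, −a<b≤a
well minimum = a = 9

9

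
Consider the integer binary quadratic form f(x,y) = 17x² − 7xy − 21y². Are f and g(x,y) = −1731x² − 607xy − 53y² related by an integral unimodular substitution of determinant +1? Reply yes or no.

D₁ = 1477, D₂ = 1477
river cycle of f (length 14): (-21, 7, 17), (17, 27, -11), (-11, 17, 27), (27, 37, -1), (-1, 37, 27), (27, 17, -11), (-11, 27, 17), (17, 7, -21), (-21, 35, 3), (3, 37, -9), … (4 more)
river cycle of g (length 14): (3, 35, -21), (-21, 7, 17), (17, 27, -11), (-11, 17, 27), (27, 37, -1), (-1, 37, 27), (27, 17, -11), (-11, 27, 17), (17, 7, -21), (-21, 35, 3), … (4 more)
cycles coincide ⇒ equivalent

yes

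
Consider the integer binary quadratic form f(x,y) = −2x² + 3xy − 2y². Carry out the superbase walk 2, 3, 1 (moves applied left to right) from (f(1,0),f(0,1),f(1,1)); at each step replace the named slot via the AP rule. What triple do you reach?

start (-2,-2,-1) = (f(1,0),f(0,1),f(1,1))
replace slot 2: 2·((-2)+(-1)) − (-2) = -4 → (-2,-4,-1)
replace slot 3: 2·((-2)+(-4)) − (-1) = -11 → (-2,-4,-11)
replace slot 1: 2·((-4)+(-11)) − (-2) = -28 → (-28,-4,-11)

-28,-4,-11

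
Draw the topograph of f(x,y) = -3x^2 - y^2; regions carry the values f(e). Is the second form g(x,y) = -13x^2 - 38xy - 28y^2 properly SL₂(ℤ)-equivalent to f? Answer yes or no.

D₁ = -12, D₂ = -12
f is negative-definite; reduce −f:
−f: flip: (3,0,1)→(1,0,3)
−f: reduced (well bottom): (1,0,3) with a≤c, −a<b≤a
flip sign back: reduced form of f is (-1,0,-3)
g is negative-definite; reduce −g:
−g: translate: b→12 (≡38 mod 26), so (13,38,28)→(13,12,3)
−g: flip: (13,12,3)→(3,-12,13)
−g: translate: b→0 (≡-12 mod 6), so (3,-12,13)→(3,0,1)
−g: flip: (3,0,1)→(1,0,3)
−g: reduced (well bottom): (1,0,3) with a≤c, −a<b≤a
flip sign back: reduced form of g is (-1,0,-3)
reduced forms (-1, 0, -3) vs (-1, 0, -3) ⇒ equivalent

yes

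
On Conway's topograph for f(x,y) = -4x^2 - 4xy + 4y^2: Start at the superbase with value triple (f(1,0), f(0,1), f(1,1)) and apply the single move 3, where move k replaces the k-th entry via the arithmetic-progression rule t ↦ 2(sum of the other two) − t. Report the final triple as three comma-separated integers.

start (-4,4,-4) = (f(1,0),f(0,1),f(1,1))
replace slot 3: 2·((-4)+4) − (-4) = 4 → (-4,4,4)

-4,4,4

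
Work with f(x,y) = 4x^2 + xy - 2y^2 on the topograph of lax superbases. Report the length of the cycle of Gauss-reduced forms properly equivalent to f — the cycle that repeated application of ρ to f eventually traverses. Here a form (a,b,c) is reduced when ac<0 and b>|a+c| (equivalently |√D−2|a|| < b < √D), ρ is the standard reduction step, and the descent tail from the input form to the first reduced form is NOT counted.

D = 33, ⌊√D⌋ = 5
descent: ρ → (-2,3,3)  [lands on river]
river: ρ → (3,3,-2)
river: ρ → (-2,5,1)
river: ρ → (1,5,-2)
ρ-cycle length = 4 (tail of 1 descent step not counted)

4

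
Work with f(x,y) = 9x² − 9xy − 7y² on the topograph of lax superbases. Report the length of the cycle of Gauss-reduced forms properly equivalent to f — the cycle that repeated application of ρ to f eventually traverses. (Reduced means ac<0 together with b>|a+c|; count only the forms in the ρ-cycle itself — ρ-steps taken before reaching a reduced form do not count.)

D = 333, ⌊√D⌋ = 18
descent: ρ → (-7,9,9)  [lands on river]
river: ρ → (9,9,-7)
river: ρ → (-7,5,11)
river: ρ → (11,17,-1)
river: ρ → (-1,17,11)
river: ρ → (11,5,-7)
ρ-cycle length = 6 (tail of 1 descent step not counted)

6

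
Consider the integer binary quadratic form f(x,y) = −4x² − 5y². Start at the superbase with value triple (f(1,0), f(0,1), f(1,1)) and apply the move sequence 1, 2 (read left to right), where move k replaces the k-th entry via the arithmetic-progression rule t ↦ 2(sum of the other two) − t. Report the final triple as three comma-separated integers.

start (-4,-5,-9) = (f(1,0),f(0,1),f(1,1))
replace slot 1: 2·((-5)+(-9)) − (-4) = -24 → (-24,-5,-9)
replace slot 2: 2·((-24)+(-9)) − (-5) = -61 → (-24,-61,-9)

-24,-61,-9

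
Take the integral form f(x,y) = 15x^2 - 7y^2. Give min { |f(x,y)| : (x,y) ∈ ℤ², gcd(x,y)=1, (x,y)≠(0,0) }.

descent: ρ → (-7,14,8)  [lands on river]
river: ρ → (8,18,-3)
river: ρ → (-3,18,8)
river: ρ → (8,14,-7)
closes: descent 1, river 4
min |a| on river = 3

3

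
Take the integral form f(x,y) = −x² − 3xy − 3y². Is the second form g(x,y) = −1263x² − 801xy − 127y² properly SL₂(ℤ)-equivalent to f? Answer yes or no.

D₁ = -3, D₂ = -3
f is negative-definite; reduce −f:
−f: translate: b→1 (≡3 mod 2), so (1,3,3)→(1,1,1)
−f: reduced (well bottom): (1,1,1) with a≤c, −a<b≤a
flip sign back: reduced form of f is (-1,-1,-1)
g is negative-definite; reduce −g:
−g: flip: (1263,801,127)→(127,-801,1263)
−g: translate: b→-39 (≡-801 mod 254), so (127,-801,1263)→(127,-39,3)
−g: flip: (127,-39,3)→(3,39,127)
−g: translate: b→3 (≡39 mod 6), so (3,39,127)→(3,3,1)
−g: flip: (3,3,1)→(1,-3,3)
−g: translate: b→1 (≡-3 mod 2), so (1,-3,3)→(1,1,1)
−g: reduced (well bottom): (1,1,1) with a≤c, −a<b≤a
flip sign back: reduced form of g is (-1,-1,-1)
reduced forms (-1, -1, -1) vs (-1, -1, -1) ⇒ equivalent

yes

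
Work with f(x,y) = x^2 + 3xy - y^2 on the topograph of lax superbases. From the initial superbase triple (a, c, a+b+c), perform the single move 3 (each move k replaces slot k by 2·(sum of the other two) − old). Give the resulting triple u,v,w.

start (1,-1,3) = (f(1,0),f(0,1),f(1,1))
replace slot 3: 2·(1+(-1)) − 3 = -3 → (1,-1,-3)

1,-1,-3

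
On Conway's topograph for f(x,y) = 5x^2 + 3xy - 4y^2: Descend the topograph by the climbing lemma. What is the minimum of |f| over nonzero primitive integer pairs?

river: ρ → (-4,5,4)
river: ρ → (4,3,-5)
river: ρ → (-5,7,2)
river: ρ → (2,9,-1)
river: ρ → (-1,9,2)
river: ρ → (2,7,-5)
river: ρ → (-5,3,4)
river: ρ → (4,5,-4)
river: ρ → (-4,3,5)
river: ρ → (5,7,-2)
river: ρ → (-2,9,1)
river: ρ → (1,9,-2)
river: ρ → (-2,7,5)
river: ρ → (5,3,-4)
closes: descent 0, river 14
min |a| on river = 1

1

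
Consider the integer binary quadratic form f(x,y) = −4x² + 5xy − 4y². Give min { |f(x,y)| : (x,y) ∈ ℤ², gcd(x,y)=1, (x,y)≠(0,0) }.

translate: b→3 (≡-5 mod 8), so (4,-5,4)→(4,3,3)
flip: (4,3,3)→(3,-3,4)
translate: b→3 (≡-3 mod 6), so (3,-3,4)→(3,3,4)
reduced (well bottom): (3,3,4) with a≤c, −a<b≤a
well minimum |f| = |-3| = 3 (negative-definite)

3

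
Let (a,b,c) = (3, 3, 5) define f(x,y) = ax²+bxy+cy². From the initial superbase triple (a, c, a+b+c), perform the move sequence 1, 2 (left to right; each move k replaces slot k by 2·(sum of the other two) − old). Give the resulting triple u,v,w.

start (3,5,11) = (f(1,0),f(0,1),f(1,1))
replace slot 1: 2·(5+11) − 3 = 29 → (29,5,11)
replace slot 2: 2·(29+11) − 5 = 75 → (29,75,11)

29,75,11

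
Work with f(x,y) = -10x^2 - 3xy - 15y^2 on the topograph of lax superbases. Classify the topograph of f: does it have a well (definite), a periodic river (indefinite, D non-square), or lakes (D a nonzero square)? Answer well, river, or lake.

D = b²−4ac = (-3)² − 4·(-10)·(-15) = -591
D < 0 ⇒ definite ⇒ every region one sign ⇒ single well

well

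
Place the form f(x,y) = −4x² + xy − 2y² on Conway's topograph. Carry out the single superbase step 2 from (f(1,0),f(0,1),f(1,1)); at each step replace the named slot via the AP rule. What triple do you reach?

start (-4,-2,-5) = (f(1,0),f(0,1),f(1,1))
replace slot 2: 2·((-4)+(-5)) − (-2) = -16 → (-4,-16,-5)

-4,-16,-5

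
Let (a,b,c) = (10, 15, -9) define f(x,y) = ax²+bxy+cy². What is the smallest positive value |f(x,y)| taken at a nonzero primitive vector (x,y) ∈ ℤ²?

river: ρ → (-9,21,4)
river: ρ → (4,19,-14)
river: ρ → (-14,9,9)
river: ρ → (9,9,-14)
river: ρ → (-14,19,4)
river: ρ → (4,21,-9)
river: ρ → (-9,15,10)
river: ρ → (10,5,-14)
river: ρ → (-14,23,1)
river: ρ → (1,23,-14)
river: ρ → (-14,5,10)
river: ρ → (10,15,-9)
closes: descent 0, river 12
min |a| on river = 1

1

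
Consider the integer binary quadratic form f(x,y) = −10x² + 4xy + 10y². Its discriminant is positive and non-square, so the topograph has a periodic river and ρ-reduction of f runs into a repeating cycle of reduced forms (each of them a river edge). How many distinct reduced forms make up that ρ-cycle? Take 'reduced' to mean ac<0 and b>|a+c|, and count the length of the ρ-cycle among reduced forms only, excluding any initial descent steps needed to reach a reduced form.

D = 416, ⌊√D⌋ = 20
river: ρ → (10,16,-4)
river: ρ → (-4,16,10)
river: ρ → (10,4,-10)
river: ρ → (-10,16,4)
river: ρ → (4,16,-10)
river: ρ → (-10,4,10)
ρ-cycle length = 6 (tail of 0 descent steps not counted)

6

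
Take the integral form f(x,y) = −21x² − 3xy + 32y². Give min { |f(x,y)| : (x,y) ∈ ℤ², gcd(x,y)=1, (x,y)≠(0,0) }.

descent: ρ → (32,3,-21)
descent: ρ → (-21,39,14)  [lands on river]
river: ρ → (14,45,-12)
river: ρ → (-12,51,2)
river: ρ → (2,49,-37)
river: ρ → (-37,25,14)
river: ρ → (14,31,-31)
river: ρ → (-31,31,14)
river: ρ → (14,25,-37)
river: ρ → (-37,49,2)
river: ρ → (2,51,-12)
river: ρ → (-12,45,14)
river: ρ → (14,39,-21)
river: ρ → (-21,45,8)
river: ρ → (8,51,-3)
river: ρ → (-3,51,8)
river: ρ → (8,45,-21)
closes: descent 2, river 16
min |a| on river = 2

2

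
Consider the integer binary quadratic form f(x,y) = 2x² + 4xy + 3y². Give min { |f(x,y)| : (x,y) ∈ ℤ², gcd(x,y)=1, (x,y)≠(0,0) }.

translate: b→0 (≡4 mod 4), so (2,4,3)→(2,0,1)
flip: (2,0,1)→(1,0,2)
reduced (well bottom): (1,0,2) with a≤c, −a<b≤a
well minimum = a = 1

1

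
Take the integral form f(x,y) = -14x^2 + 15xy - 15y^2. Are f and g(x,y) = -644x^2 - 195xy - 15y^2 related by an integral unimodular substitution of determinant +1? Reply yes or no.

D₁ = -615, D₂ = -615
f is negative-definite; reduce −f:
−f: translate: b→13 (≡-15 mod 28), so (14,-15,15)→(14,13,14)
−f: reduced (well bottom): (14,13,14) with a≤c, −a<b≤a
flip sign back: reduced form of f is (-14,-13,-14)
g is negative-definite; reduce −g:
−g: flip: (644,195,15)→(15,-195,644)
−g: translate: b→15 (≡-195 mod 30), so (15,-195,644)→(15,15,14)
−g: flip: (15,15,14)→(14,-15,15)
−g: translate: b→13 (≡-15 mod 28), so (14,-15,15)→(14,13,14)
−g: reduced (well bottom): (14,13,14) with a≤c, −a<b≤a
flip sign back: reduced form of g is (-14,-13,-14)
reduced forms (-14, -13, -14) vs (-14, -13, -14) ⇒ equivalent

yes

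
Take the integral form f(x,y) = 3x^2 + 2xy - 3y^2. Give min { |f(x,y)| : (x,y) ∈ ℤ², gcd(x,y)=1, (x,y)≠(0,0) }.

river: ρ → (-3,4,2)
river: ρ → (2,4,-3)
river: ρ → (-3,2,3)
river: ρ → (3,4,-2)
river: ρ → (-2,4,3)
river: ρ → (3,2,-3)
closes: descent 0, river 6
min |a| on river = 2

2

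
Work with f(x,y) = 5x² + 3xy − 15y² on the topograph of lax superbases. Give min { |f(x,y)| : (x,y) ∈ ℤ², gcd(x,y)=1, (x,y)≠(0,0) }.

descent: ρ → (-15,-3,5)
descent: ρ → (5,13,-7)  [lands on river]
river: ρ → (-7,15,3)
river: ρ → (3,15,-7)
river: ρ → (-7,13,5)
river: ρ → (5,17,-1)
river: ρ → (-1,17,5)
closes: descent 2, river 6
min |a| on river = 1

1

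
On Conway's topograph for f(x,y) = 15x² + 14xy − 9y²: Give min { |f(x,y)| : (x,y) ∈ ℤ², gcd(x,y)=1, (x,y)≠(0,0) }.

river: ρ → (-9,22,7)
river: ρ → (7,20,-12)
river: ρ → (-12,4,15)
river: ρ → (15,26,-1)
river: ρ → (-1,26,15)
river: ρ → (15,4,-12)
river: ρ → (-12,20,7)
river: ρ → (7,22,-9)
river: ρ → (-9,14,15)
river: ρ → (15,16,-8)
river: ρ → (-8,16,15)
river: ρ → (15,14,-9)
closes: descent 0, river 12
min |a| on river = 1

1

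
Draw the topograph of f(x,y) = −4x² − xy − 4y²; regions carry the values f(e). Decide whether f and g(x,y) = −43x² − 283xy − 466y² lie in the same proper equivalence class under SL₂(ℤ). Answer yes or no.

D₁ = -63, D₂ = -63
f is negative-definite; reduce −f:
−f: reduced (well bottom): (4,1,4) with a≤c, −a<b≤a
flip sign back: reduced form of f is (-4,-1,-4)
g is negative-definite; reduce −g:
−g: translate: b→25 (≡283 mod 86), so (43,283,466)→(43,25,4)
−g: flip: (43,25,4)→(4,-25,43)
−g: translate: b→-1 (≡-25 mod 8), so (4,-25,43)→(4,-1,4)
−g: flip: (4,-1,4)→(4,1,4)
−g: reduced (well bottom): (4,1,4) with a≤c, −a<b≤a
flip sign back: reduced form of g is (-4,-1,-4)
reduced forms (-4, -1, -4) vs (-4, -1, -4) ⇒ equivalent

yes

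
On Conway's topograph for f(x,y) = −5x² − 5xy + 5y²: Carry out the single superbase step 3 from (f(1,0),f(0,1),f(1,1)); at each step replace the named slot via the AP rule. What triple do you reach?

start (-5,5,-5) = (f(1,0),f(0,1),f(1,1))
replace slot 3: 2·((-5)+5) − (-5) = 5 → (-5,5,5)

-5,5,5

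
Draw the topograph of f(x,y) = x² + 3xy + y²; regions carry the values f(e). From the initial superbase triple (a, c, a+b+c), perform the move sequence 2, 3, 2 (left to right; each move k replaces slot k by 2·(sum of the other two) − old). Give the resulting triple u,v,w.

start (1,1,5) = (f(1,0),f(0,1),f(1,1))
replace slot 2: 2·(1+5) − 1 = 11 → (1,11,5)
replace slot 3: 2·(1+11) − 5 = 19 → (1,11,19)
replace slot 2: 2·(1+19) − 11 = 29 → (1,29,19)

1,29,19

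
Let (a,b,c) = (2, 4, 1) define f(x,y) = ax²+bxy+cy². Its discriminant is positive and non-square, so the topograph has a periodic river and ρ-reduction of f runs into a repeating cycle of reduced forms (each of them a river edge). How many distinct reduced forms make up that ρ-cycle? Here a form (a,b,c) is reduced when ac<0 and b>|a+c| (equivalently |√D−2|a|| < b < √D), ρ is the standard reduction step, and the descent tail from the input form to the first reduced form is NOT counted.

D = 8, ⌊√D⌋ = 2
descent: ρ → (1,2,-1)  [lands on river]
river: ρ → (-1,2,1)
ρ-cycle length = 2 (tail of 1 descent step not counted)

2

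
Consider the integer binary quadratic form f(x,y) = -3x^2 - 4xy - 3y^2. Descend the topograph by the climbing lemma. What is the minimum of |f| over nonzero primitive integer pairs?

translate: b→-2 (≡4 mod 6), so (3,4,3)→(3,-2,2)
flip: (3,-2,2)→(2,2,3)
reduced (well bottom): (2,2,3) with a≤c, −a<b≤a
well minimum |f| = |-2| = 2 (negative-definite)

2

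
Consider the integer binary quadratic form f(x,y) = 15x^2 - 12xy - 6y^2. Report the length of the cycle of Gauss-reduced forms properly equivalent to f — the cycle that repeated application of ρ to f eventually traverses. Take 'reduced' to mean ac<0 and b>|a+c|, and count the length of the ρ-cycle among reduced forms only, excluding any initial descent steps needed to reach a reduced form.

D = 504, ⌊√D⌋ = 22
descent: ρ → (-6,12,15)  [lands on river]
river: ρ → (15,18,-3)
river: ρ → (-3,18,15)
river: ρ → (15,12,-6)
ρ-cycle length = 4 (tail of 1 descent step not counted)

4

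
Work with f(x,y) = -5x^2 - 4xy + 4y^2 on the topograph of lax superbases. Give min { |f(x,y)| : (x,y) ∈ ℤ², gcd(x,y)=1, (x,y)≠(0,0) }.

descent: ρ → (4,4,-5)  [lands on river]
river: ρ → (-5,6,3)
river: ρ → (3,6,-5)
river: ρ → (-5,4,4)
closes: descent 1, river 4
min |a| on river = 3

3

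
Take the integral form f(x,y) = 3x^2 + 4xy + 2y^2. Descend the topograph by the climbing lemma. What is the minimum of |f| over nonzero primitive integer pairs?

translate: b→-2 (≡4 mod 6), so (3,4,2)→(3,-2,1)
flip: (3,-2,1)→(1,2,3)
translate: b→0 (≡2 mod 2), so (1,2,3)→(1,0,2)
reduced (well bottom): (1,0,2) with a≤c, −a<b≤a
well minimum = a = 1

1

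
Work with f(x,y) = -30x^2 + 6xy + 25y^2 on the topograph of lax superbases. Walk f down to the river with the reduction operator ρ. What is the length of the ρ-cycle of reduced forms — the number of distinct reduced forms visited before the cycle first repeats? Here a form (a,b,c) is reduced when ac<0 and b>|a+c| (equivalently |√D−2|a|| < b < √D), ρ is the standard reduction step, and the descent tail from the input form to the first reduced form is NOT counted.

D = 3036, ⌊√D⌋ = 55
river: ρ → (25,44,-11)
river: ρ → (-11,44,25)
river: ρ → (25,6,-30)
river: ρ → (-30,54,1)
river: ρ → (1,54,-30)
river: ρ → (-30,6,25)
ρ-cycle length = 6 (tail of 0 descent steps not counted)

6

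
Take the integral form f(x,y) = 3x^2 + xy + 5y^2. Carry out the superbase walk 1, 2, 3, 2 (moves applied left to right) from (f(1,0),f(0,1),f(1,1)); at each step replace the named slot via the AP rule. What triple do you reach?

start (3,5,9) = (f(1,0),f(0,1),f(1,1))
replace slot 1: 2·(5+9) − 3 = 25 → (25,5,9)
replace slot 2: 2·(25+9) − 5 = 63 → (25,63,9)
replace slot 3: 2·(25+63) − 9 = 167 → (25,63,167)
replace slot 2: 2·(25+167) − 63 = 321 → (25,321,167)

25,321,167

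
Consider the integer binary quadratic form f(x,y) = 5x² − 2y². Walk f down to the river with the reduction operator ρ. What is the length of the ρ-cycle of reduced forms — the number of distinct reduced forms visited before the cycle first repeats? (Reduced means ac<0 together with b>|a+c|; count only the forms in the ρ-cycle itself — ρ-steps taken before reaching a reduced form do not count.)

D = 40, ⌊√D⌋ = 6
descent: ρ → (-2,4,3)  [lands on river]
river: ρ → (3,2,-3)
river: ρ → (-3,4,2)
river: ρ → (2,4,-3)
river: ρ → (-3,2,3)
river: ρ → (3,4,-2)
ρ-cycle length = 6 (tail of 1 descent step not counted)

6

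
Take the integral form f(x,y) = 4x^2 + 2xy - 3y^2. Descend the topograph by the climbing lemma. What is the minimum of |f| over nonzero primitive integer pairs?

river: ρ → (-3,4,3)
river: ρ → (3,2,-4)
river: ρ → (-4,6,1)
river: ρ → (1,6,-4)
river: ρ → (-4,2,3)
river: ρ → (3,4,-3)
river: ρ → (-3,2,4)
river: ρ → (4,6,-1)
river: ρ → (-1,6,4)
river: ρ → (4,2,-3)
closes: descent 0, river 10
min |a| on river = 1

1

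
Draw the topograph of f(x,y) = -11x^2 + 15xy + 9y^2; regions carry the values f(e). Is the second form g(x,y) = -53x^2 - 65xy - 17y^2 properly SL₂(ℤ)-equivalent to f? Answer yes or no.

D₁ = 621, D₂ = 621
river cycle of f (length 4): (9, 21, -5), (-5, 19, 13), (13, 7, -11), (-11, 15, 9)
river cycle of g (length 4): (9, 21, -5), (-5, 19, 13), (13, 7, -11), (-11, 15, 9)
cycles coincide ⇒ equivalent

yes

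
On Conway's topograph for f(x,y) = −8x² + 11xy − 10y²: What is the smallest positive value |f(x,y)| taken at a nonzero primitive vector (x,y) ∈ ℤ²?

translate: b→5 (≡-11 mod 16), so (8,-11,10)→(8,5,7)
flip: (8,5,7)→(7,-5,8)
reduced (well bottom): (7,-5,8) with a≤c, −a<b≤a
well minimum |f| = |-7| = 7 (negative-definite)

7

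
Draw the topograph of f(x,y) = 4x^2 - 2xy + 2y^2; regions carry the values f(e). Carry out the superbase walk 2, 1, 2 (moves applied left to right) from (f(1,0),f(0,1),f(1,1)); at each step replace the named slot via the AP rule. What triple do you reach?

start (4,2,4) = (f(1,0),f(0,1),f(1,1))
replace slot 2: 2·(4+4) − 2 = 14 → (4,14,4)
replace slot 1: 2·(14+4) − 4 = 32 → (32,14,4)
replace slot 2: 2·(32+4) − 14 = 58 → (32,58,4)

32,58,4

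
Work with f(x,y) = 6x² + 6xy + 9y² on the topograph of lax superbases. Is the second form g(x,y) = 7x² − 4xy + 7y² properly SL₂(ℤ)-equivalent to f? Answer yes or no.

D₁ = -180, D₂ = -180
f: reduced (well bottom): (6,6,9) with a≤c, −a<b≤a
g: flip: (7,-4,7)→(7,4,7)
g: reduced (well bottom): (7,4,7) with a≤c, −a<b≤a
reduced forms (6, 6, 9) vs (7, 4, 7) ⇒ inequivalent

no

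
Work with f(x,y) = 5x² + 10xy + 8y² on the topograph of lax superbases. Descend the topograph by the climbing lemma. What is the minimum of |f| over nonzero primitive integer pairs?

translate: b→0 (≡10 mod 10), so (5,10,8)→(5,0,3)
flip: (5,0,3)→(3,0,5)
reduced (well bottom): (3,0,5) with a≤c, −a<b≤a
well minimum = a = 3

3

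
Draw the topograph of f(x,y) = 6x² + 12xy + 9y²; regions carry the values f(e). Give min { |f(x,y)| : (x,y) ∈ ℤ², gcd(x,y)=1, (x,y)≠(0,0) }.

translate: b→0 (≡12 mod 12), so (6,12,9)→(6,0,3)
flip: (6,0,3)→(3,0,6)
reduced (well bottom): (3,0,6) with a≤c, −a<b≤a
well minimum = a = 3

3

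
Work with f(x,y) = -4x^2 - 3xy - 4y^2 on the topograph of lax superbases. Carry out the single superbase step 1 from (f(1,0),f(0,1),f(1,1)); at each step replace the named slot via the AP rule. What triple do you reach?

start (-4,-4,-11) = (f(1,0),f(0,1),f(1,1))
replace slot 1: 2·((-4)+(-11)) − (-4) = -26 → (-26,-4,-11)

-26,-4,-11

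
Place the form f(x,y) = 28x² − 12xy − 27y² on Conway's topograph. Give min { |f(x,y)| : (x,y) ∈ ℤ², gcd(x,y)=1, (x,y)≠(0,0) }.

descent: ρ → (-27,12,28)  [lands on river]
river: ρ → (28,44,-11)
river: ρ → (-11,44,28)
river: ρ → (28,12,-27)
river: ρ → (-27,42,13)
river: ρ → (13,36,-36)
river: ρ → (-36,36,13)
river: ρ → (13,42,-27)
closes: descent 1, river 8
min |a| on river = 11

11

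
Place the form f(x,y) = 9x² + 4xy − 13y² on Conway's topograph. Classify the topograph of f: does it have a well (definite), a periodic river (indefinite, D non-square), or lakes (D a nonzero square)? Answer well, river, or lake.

D = b²−4ac = 4² − 4·9·(-13) = 484
D = 22² is a perfect square ⇒ form factors over ℤ ⇒ lakes

lake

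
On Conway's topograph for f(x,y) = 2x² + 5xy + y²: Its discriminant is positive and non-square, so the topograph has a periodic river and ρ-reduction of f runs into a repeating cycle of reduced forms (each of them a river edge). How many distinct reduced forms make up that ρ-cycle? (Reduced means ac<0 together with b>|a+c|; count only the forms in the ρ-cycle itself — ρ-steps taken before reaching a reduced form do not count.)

D = 17, ⌊√D⌋ = 4
descent: ρ → (1,3,-2)  [lands on river]
river: ρ → (-2,1,2)
river: ρ → (2,3,-1)
river: ρ → (-1,3,2)
river: ρ → (2,1,-2)
river: ρ → (-2,3,1)
ρ-cycle length = 6 (tail of 1 descent step not counted)

6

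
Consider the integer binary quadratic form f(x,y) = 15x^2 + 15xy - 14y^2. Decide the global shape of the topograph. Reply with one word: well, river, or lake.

D = b²−4ac = 15² − 4·15·(-14) = 1065
D > 0 non-square ⇒ indefinite ⇒ periodic river

river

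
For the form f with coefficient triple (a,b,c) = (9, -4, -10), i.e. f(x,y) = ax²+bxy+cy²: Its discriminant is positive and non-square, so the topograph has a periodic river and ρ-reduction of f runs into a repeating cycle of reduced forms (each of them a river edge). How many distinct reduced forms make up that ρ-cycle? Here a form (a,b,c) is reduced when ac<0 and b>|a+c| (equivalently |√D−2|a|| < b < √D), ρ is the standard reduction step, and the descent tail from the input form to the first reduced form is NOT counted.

D = 376, ⌊√D⌋ = 19
descent: ρ → (-10,4,9)  [lands on river]
river: ρ → (9,14,-5)
river: ρ → (-5,16,6)
river: ρ → (6,8,-13)
river: ρ → (-13,18,1)
river: ρ → (1,18,-13)
river: ρ → (-13,8,6)
river: ρ → (6,16,-5)
river: ρ → (-5,14,9)
river: ρ → (9,4,-10)
river: ρ → (-10,16,3)
river: ρ → (3,14,-15)
river: ρ → (-15,16,2)
river: ρ → (2,16,-15)
river: ρ → (-15,14,3)
river: ρ → (3,16,-10)
ρ-cycle length = 16 (tail of 1 descent step not counted)

16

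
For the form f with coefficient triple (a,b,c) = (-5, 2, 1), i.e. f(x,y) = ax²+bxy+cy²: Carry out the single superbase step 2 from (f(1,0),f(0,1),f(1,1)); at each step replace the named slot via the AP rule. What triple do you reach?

start (-5,1,-2) = (f(1,0),f(0,1),f(1,1))
replace slot 2: 2·((-5)+(-2)) − 1 = -15 → (-5,-15,-2)

-5,-15,-2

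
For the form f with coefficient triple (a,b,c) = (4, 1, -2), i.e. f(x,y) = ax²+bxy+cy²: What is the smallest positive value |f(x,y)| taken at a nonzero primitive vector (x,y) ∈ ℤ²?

descent: ρ → (-2,3,3)  [lands on river]
river: ρ → (3,3,-2)
river: ρ → (-2,5,1)
river: ρ → (1,5,-2)
closes: descent 1, river 4
min |a| on river = 1

1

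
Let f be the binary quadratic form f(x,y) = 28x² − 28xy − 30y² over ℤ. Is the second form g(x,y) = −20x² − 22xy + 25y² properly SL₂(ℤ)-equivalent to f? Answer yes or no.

D₁ = 4144, D₂ = 2484
discriminants differ ⇒ not SL₂(ℤ)-equivalent

no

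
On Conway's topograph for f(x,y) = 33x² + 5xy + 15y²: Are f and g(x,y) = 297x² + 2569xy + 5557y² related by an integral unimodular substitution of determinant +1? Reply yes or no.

D₁ = -1955, D₂ = -1955
f: flip: (33,5,15)→(15,-5,33)
f: reduced (well bottom): (15,-5,33) with a≤c, −a<b≤a
g: translate: b→193 (≡2569 mod 594), so (297,2569,5557)→(297,193,33)
g: flip: (297,193,33)→(33,-193,297)
g: translate: b→5 (≡-193 mod 66), so (33,-193,297)→(33,5,15)
g: flip: (33,5,15)→(15,-5,33)
g: reduced (well bottom): (15,-5,33) with a≤c, −a<b≤a
reduced forms (15, -5, 33) vs (15, -5, 33) ⇒ equivalent

yes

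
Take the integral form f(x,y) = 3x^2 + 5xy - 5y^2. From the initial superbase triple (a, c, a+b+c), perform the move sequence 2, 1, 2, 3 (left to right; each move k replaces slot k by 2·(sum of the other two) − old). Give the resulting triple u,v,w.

start (3,-5,3) = (f(1,0),f(0,1),f(1,1))
replace slot 2: 2·(3+3) − (-5) = 17 → (3,17,3)
replace slot 1: 2·(17+3) − 3 = 37 → (37,17,3)
replace slot 2: 2·(37+3) − 17 = 63 → (37,63,3)
replace slot 3: 2·(37+63) − 3 = 197 → (37,63,197)

37,63,197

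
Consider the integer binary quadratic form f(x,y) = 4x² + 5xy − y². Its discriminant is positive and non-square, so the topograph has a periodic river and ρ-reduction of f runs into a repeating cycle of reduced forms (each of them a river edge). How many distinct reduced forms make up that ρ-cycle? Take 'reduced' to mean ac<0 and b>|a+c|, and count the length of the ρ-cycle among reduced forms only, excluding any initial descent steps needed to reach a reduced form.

D = 41, ⌊√D⌋ = 6
river: ρ → (-1,5,4)
river: ρ → (4,3,-2)
river: ρ → (-2,5,2)
river: ρ → (2,3,-4)
river: ρ → (-4,5,1)
river: ρ → (1,5,-4)
river: ρ → (-4,3,2)
river: ρ → (2,5,-2)
river: ρ → (-2,3,4)
river: ρ → (4,5,-1)
ρ-cycle length = 10 (tail of 0 descent steps not counted)

10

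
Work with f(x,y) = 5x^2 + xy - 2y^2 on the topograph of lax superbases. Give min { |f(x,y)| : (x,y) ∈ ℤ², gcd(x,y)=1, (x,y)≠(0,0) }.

descent: ρ → (-2,3,4)  [lands on river]
river: ρ → (4,5,-1)
river: ρ → (-1,5,4)
river: ρ → (4,3,-2)
river: ρ → (-2,5,2)
river: ρ → (2,3,-4)
river: ρ → (-4,5,1)
river: ρ → (1,5,-4)
river: ρ → (-4,3,2)
river: ρ → (2,5,-2)
closes: descent 1, river 10
min |a| on river = 1

1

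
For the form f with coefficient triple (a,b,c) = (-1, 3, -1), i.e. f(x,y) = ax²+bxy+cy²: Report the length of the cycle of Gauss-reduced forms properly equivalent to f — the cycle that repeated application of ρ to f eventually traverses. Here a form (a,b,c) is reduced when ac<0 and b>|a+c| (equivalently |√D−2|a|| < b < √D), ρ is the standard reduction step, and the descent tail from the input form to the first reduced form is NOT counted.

D = 5, ⌊√D⌋ = 2
descent: ρ → (-1,1,1)  [lands on river]
river: ρ → (1,1,-1)
ρ-cycle length = 2 (tail of 1 descent step not counted)

2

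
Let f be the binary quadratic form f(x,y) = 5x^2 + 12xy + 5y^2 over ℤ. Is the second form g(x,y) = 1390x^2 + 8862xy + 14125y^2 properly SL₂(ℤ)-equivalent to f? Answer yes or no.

D₁ = 44, D₂ = 44
river cycle of f (length 2): (-2, 6, 1), (1, 6, -2)
river cycle of g (length 2): (-2, 6, 1), (1, 6, -2)
cycles coincide ⇒ equivalent

yes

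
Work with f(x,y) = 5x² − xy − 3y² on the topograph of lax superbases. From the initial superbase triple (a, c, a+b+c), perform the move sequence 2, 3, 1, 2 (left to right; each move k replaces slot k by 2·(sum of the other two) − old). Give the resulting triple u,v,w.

start (5,-3,1) = (f(1,0),f(0,1),f(1,1))
replace slot 2: 2·(5+1) − (-3) = 15 → (5,15,1)
replace slot 3: 2·(5+15) − 1 = 39 → (5,15,39)
replace slot 1: 2·(15+39) − 5 = 103 → (103,15,39)
replace slot 2: 2·(103+39) − 15 = 269 → (103,269,39)

103,269,39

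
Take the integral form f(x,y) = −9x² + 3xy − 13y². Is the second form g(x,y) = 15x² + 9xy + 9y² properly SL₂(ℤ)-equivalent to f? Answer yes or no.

D₁ = -459, D₂ = -459
f is negative-definite; reduce −f:
−f: reduced (well bottom): (9,-3,13) with a≤c, −a<b≤a
flip sign back: reduced form of f is (-9,3,-13)
g: flip: (15,9,9)→(9,-9,15)
g: translate: b→9 (≡-9 mod 18), so (9,-9,15)→(9,9,15)
g: reduced (well bottom): (9,9,15) with a≤c, −a<b≤a
reduced forms (-9, 3, -13) vs (9, 9, 15) ⇒ inequivalent

no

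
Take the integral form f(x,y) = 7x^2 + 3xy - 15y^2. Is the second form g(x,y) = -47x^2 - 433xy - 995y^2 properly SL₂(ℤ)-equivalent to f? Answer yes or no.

D₁ = 429, D₂ = 429
river cycle of f (length 6): (7, 17, -5), (-5, 13, 13), (13, 13, -5), (-5, 17, 7), (7, 11, -11), (-11, 11, 7)
river cycle of g (length 6): (-5, 13, 13), (13, 13, -5), (-5, 17, 7), (7, 11, -11), (-11, 11, 7), (7, 17, -5)
cycles coincide ⇒ equivalent

yes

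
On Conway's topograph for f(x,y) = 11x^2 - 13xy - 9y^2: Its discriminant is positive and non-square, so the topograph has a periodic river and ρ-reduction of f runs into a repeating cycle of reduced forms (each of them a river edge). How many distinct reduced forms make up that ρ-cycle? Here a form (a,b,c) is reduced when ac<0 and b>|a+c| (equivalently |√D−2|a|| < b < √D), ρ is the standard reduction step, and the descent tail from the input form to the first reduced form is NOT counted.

D = 565, ⌊√D⌋ = 23
descent: ρ → (-9,13,11)  [lands on river]
river: ρ → (11,9,-11)
river: ρ → (-11,13,9)
river: ρ → (9,23,-1)
river: ρ → (-1,23,9)
river: ρ → (9,13,-11)
river: ρ → (-11,9,11)
river: ρ → (11,13,-9)
river: ρ → (-9,23,1)
river: ρ → (1,23,-9)
ρ-cycle length = 10 (tail of 1 descent step not counted)

10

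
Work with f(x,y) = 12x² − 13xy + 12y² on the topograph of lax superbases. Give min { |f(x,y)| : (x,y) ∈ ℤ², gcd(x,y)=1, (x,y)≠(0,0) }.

translate: b→11 (≡-13 mod 24), so (12,-13,12)→(12,11,11)
flip: (12,11,11)→(11,-11,12)
translate: b→11 (≡-11 mod 22), so (11,-11,12)→(11,11,12)
reduced (well bottom): (11,11,12) with a≤c, −a<b≤a
well minimum = a = 11

11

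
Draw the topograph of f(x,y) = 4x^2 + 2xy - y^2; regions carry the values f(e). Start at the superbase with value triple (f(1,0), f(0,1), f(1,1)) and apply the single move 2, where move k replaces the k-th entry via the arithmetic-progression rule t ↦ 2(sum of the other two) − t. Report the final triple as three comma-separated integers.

start (4,-1,5) = (f(1,0),f(0,1),f(1,1))
replace slot 2: 2·(4+5) − (-1) = 19 → (4,19,5)

4,19,5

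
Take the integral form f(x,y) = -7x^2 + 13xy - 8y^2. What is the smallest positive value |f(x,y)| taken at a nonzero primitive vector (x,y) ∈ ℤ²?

translate: b→1 (≡-13 mod 14), so (7,-13,8)→(7,1,2)
flip: (7,1,2)→(2,-1,7)
reduced (well bottom): (2,-1,7) with a≤c, −a<b≤a
well minimum |f| = |-2| = 2 (negative-definite)

2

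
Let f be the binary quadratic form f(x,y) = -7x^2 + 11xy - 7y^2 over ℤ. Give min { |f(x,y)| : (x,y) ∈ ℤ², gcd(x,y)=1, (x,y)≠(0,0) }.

translate: b→3 (≡-11 mod 14), so (7,-11,7)→(7,3,3)
flip: (7,3,3)→(3,-3,7)
translate: b→3 (≡-3 mod 6), so (3,-3,7)→(3,3,7)
reduced (well bottom): (3,3,7) with a≤c, −a<b≤a
well minimum |f| = |-3| = 3 (negative-definite)

3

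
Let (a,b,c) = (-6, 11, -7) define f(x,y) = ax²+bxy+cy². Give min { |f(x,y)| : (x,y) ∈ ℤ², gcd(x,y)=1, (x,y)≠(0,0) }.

translate: b→1 (≡-11 mod 12), so (6,-11,7)→(6,1,2)
flip: (6,1,2)→(2,-1,6)
reduced (well bottom): (2,-1,6) with a≤c, −a<b≤a
well minimum |f| = |-2| = 2 (negative-definite)

2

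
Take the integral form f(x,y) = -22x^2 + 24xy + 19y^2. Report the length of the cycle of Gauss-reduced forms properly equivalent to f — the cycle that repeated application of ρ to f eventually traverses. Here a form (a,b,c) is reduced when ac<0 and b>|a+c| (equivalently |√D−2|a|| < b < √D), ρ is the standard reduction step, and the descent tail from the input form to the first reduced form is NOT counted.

D = 2248, ⌊√D⌋ = 47
river: ρ → (19,14,-27)
river: ρ → (-27,40,6)
river: ρ → (6,44,-13)
river: ρ → (-13,34,21)
river: ρ → (21,8,-26)
river: ρ → (-26,44,3)
river: ρ → (3,46,-11)
river: ρ → (-11,42,11)
river: ρ → (11,46,-3)
river: ρ → (-3,44,26)
river: ρ → (26,8,-21)
river: ρ → (-21,34,13)
river: ρ → (13,44,-6)
river: ρ → (-6,40,27)
river: ρ → (27,14,-19)
river: ρ → (-19,24,22)
river: ρ → (22,20,-21)
river: ρ → (-21,22,21)
river: ρ → (21,20,-22)
river: ρ → (-22,24,19)
ρ-cycle length = 20 (tail of 0 descent steps not counted)

20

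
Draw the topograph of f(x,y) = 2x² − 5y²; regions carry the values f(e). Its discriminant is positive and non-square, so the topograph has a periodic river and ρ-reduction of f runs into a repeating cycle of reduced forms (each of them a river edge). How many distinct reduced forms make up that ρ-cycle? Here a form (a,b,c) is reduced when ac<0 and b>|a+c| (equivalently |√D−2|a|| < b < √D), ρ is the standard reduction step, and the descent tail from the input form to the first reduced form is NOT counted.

D = 40, ⌊√D⌋ = 6
descent: ρ → (-5,0,2)
descent: ρ → (2,4,-3)  [lands on river]
river: ρ → (-3,2,3)
river: ρ → (3,4,-2)
river: ρ → (-2,4,3)
river: ρ → (3,2,-3)
river: ρ → (-3,4,2)
ρ-cycle length = 6 (tail of 2 descent steps not counted)

6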